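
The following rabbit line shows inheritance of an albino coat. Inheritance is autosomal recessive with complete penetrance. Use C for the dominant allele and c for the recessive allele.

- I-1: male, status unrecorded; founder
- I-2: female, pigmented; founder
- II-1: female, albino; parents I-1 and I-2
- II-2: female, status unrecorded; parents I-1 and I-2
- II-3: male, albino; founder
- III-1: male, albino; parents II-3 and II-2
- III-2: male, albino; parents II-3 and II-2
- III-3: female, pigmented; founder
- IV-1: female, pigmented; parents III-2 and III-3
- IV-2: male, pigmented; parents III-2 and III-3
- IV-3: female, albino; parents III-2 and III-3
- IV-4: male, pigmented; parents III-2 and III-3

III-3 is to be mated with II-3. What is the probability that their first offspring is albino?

1/2

III-3 is pigmented so carries C and passed c to IV-3 (cc), so III-3 is Cc.
II-3 is albino, so II-3 is cc.
The cross gives 1/2 Cc : 1/2 cc, so P(offspring is albino) = 1/2.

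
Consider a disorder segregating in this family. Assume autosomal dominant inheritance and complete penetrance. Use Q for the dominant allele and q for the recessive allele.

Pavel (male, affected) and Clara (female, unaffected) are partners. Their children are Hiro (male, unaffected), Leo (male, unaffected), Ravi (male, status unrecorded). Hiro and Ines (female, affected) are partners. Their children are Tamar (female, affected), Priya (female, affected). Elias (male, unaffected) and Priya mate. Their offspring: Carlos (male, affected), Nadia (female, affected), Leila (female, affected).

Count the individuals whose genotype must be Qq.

6

Obligate heterozygotes: Pavel is affected so carries Q and passed q to Hiro (qq), so Pavel is Qq; Tamar is affected so carries Q and received q from Hiro (qq), so Tamar is Qq; Priya is affected so carries Q and received q from Hiro (qq), so Priya is Qq; Carlos is affected so carries Q and received q from Elias (qq), so Carlos is Qq; Nadia is affected so carries Q and received q from Elias (qq), so Nadia is Qq; Leila is affected so carries Q and received q from Elias (qq), so Leila is Qq.
Every other individual is either homozygous by phenotype or has at least one consistent homozygous assignment, so the count is 6.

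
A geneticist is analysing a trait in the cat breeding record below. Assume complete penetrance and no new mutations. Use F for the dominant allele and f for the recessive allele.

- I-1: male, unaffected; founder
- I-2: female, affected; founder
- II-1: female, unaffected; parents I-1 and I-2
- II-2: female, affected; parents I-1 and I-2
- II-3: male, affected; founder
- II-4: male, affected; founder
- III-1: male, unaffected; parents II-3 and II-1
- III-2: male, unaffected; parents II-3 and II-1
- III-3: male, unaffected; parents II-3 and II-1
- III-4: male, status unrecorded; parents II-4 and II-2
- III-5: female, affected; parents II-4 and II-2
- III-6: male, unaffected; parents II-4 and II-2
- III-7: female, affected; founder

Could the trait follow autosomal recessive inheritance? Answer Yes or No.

Under autosomal recessive, III-6 (unaffected, male) cannot arise from II-4 (affected) × II-2 (affected).

No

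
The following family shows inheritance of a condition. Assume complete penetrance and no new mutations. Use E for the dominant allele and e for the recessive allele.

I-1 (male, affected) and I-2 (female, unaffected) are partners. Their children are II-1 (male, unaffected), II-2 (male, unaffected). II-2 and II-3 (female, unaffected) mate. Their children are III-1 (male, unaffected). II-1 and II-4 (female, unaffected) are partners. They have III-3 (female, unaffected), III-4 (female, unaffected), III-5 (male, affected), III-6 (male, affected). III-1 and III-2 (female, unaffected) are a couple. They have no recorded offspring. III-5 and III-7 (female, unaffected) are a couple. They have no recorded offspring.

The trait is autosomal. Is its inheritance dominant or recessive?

II-1 and II-4 are both unaffected yet have an affected child III-5. Under dominance, an affected child requires at least one affected parent, so the trait cannot be dominant.

recessive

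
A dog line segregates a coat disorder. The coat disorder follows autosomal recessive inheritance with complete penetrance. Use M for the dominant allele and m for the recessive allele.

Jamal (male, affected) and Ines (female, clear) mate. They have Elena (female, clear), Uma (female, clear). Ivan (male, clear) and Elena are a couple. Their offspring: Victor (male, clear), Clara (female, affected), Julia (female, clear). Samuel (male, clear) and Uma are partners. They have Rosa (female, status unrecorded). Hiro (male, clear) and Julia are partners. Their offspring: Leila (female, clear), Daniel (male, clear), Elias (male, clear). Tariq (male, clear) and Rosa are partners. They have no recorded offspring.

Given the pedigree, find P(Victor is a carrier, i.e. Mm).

2/3

Ivan is clear so carries M and passed m to Clara (mm), so Ivan is Mm.
Elena is clear so carries M and received m from Jamal (mm), so Elena is Mm.
Their cross gives offspring ratios 1/4 MM : 1/2 Mm : 1/4 mm. Conditioning on Victor being clear, P(Mm) = 1/2 / 3/4 = 2/3.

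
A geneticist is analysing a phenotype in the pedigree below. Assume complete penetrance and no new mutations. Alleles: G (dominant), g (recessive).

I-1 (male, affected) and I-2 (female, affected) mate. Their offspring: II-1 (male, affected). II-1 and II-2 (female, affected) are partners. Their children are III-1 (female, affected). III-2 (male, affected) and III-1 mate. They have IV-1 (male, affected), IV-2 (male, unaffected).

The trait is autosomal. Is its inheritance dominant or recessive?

dominant

III-2 and III-1 are both affected yet have an unaffected child IV-2. Under a recessive model two affected parents are homozygous and every child would be affected, so the trait cannot be recessive.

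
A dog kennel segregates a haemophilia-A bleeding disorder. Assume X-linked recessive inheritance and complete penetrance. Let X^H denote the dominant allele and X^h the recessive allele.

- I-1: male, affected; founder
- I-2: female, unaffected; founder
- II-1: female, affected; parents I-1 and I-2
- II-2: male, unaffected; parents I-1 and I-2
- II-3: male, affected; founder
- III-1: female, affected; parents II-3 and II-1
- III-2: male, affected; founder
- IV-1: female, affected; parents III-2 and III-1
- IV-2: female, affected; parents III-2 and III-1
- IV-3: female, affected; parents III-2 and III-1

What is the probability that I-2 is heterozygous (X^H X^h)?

I-2 is unaffected so carries H and passed h to II-1 (X^h X^h), so I-2 is X^H X^h, giving P(X^H X^h) = 1.

1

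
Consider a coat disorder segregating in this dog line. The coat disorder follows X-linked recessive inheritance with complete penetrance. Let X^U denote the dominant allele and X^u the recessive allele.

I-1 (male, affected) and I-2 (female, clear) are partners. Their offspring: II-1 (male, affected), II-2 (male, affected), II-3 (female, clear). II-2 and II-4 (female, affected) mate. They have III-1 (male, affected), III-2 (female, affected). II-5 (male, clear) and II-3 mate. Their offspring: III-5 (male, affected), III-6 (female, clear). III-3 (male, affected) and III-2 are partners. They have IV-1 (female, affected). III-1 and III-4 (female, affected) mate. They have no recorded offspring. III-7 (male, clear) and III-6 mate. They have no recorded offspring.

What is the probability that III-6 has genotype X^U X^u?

II-5 is clear, so II-5 is X^U Y.
II-3 is clear so carries U and received u from I-1 (X^u Y), so II-3 is X^U X^u.
Their cross gives offspring ratios 1/2 X^U X^U : 1/2 X^U X^u. Conditioning on III-6 being clear, P(X^U X^u) = 1/2 / 1 = 1/2.

1/2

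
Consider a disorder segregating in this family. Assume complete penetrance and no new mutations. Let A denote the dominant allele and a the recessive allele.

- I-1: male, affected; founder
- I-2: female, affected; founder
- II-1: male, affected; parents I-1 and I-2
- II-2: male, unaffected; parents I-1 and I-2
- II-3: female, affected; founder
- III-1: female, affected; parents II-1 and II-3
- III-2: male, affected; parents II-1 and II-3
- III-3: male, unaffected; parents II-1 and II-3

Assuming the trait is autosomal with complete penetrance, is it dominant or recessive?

dominant

I-1 and I-2 are both affected yet have an unaffected child II-2. Under a recessive model two affected parents are homozygous and every child would be affected, so the trait cannot be recessive.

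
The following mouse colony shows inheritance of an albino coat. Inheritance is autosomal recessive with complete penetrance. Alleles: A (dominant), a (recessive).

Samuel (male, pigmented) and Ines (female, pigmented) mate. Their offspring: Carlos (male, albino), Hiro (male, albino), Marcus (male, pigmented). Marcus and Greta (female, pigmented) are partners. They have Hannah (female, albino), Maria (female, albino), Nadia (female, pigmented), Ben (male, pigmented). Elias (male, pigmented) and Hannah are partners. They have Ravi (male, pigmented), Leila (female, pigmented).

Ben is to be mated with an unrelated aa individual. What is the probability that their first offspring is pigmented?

2/3

Marcus is pigmented so carries A and passed a to Hannah (aa), so Marcus is Aa.
Greta is pigmented so carries A and passed a to Hannah (aa), so Greta is Aa.
Ben is a pigmented offspring of Marcus (Aa) × Greta (Aa), whose cross gives 1/4 AA : 1/2 Aa : 1/4 aa; conditioning on being pigmented, Ben is AA with probability 1/3, Aa with probability 2/3.
Summing over parental genotype combinations, P(offspring is pigmented) = 1/3·1 + 2/3·1/2 = 2/3.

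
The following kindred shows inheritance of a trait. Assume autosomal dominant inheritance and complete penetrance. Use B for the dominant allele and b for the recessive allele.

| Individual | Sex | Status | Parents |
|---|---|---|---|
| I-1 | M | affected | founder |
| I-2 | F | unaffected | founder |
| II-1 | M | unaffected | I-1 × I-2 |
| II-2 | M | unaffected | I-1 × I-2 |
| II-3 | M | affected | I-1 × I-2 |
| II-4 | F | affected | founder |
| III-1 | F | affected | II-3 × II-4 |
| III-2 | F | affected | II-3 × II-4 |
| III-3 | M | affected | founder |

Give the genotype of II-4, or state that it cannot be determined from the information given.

II-4's phenotype allows BB or Bb, and no parent or child forces a single allele at both positions; consistent genotype assignments exist with II-4 as BB or Bb.

cannot be determined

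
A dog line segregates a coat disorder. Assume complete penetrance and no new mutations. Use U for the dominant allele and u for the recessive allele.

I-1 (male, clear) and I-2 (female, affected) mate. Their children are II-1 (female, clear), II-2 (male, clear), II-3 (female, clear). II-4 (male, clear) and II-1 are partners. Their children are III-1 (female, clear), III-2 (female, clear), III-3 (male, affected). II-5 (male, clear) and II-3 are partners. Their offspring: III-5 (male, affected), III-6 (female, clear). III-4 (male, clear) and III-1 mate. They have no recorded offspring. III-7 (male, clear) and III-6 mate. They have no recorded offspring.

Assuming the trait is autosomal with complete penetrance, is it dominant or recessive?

recessive

II-4 and II-1 are both clear yet have an affected child III-3. Under dominance, an affected child requires at least one affected parent, so the trait cannot be dominant.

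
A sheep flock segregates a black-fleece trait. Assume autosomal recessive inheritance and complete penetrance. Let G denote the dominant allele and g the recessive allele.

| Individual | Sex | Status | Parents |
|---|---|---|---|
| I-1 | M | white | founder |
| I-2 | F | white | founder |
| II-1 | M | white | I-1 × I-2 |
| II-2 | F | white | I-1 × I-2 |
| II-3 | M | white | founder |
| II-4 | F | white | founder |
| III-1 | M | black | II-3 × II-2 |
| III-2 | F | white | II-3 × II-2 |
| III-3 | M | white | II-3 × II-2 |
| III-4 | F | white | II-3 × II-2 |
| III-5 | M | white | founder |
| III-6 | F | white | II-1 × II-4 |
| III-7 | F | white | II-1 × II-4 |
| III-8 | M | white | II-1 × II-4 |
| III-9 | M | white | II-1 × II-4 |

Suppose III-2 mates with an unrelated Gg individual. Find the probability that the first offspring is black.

II-3 is white so carries G and passed g to III-1 (gg), so II-3 is Gg.
II-2 is white so carries G and passed g to III-1 (gg), so II-2 is Gg.
III-2 is a white offspring of II-3 (Gg) × II-2 (Gg), whose cross gives 1/4 GG : 1/2 Gg : 1/4 gg; conditioning on being white, III-2 is GG with probability 1/3, Gg with probability 2/3.
Summing over parental genotype combinations, P(offspring is black) = 2/3·1/4 = 1/6.

1/6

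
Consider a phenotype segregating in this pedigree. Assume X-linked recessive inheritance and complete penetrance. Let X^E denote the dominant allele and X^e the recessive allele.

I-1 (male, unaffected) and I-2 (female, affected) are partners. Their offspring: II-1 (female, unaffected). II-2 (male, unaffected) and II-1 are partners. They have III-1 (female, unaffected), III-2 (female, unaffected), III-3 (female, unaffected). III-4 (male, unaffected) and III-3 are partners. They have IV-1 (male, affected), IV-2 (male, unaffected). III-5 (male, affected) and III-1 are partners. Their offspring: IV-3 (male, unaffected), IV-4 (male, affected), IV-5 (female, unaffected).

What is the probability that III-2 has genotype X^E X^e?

1/2

II-2 is unaffected, so II-2 is X^E Y.
II-1 is unaffected so carries E and received e from I-2 (X^e X^e), so II-1 is X^E X^e.
Their cross gives offspring ratios 1/2 X^E X^E : 1/2 X^E X^e. Conditioning on III-2 being unaffected, P(X^E X^e) = 1/2 / 1 = 1/2.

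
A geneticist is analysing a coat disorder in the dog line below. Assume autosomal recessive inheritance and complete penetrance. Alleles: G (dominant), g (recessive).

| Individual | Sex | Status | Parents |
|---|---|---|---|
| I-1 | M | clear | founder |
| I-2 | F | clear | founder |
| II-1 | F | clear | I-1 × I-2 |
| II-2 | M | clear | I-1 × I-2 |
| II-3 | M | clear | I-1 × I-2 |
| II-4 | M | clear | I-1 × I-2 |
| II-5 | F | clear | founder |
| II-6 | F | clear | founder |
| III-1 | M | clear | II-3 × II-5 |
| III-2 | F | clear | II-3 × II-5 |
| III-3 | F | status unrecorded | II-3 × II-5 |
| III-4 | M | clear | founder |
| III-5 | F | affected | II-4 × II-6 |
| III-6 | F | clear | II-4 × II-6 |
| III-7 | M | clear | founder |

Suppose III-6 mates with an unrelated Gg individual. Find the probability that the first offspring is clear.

II-4 is clear so carries G and passed g to III-5 (gg), so II-4 is Gg.
II-6 is clear so carries G and passed g to III-5 (gg), so II-6 is Gg.
III-6 is a clear offspring of II-4 (Gg) × II-6 (Gg), whose cross gives 1/4 GG : 1/2 Gg : 1/4 gg; conditioning on being clear, III-6 is GG with probability 1/3, Gg with probability 2/3.
Summing over parental genotype combinations, P(offspring is clear) = 1/3·1 + 2/3·3/4 = 5/6.

5/6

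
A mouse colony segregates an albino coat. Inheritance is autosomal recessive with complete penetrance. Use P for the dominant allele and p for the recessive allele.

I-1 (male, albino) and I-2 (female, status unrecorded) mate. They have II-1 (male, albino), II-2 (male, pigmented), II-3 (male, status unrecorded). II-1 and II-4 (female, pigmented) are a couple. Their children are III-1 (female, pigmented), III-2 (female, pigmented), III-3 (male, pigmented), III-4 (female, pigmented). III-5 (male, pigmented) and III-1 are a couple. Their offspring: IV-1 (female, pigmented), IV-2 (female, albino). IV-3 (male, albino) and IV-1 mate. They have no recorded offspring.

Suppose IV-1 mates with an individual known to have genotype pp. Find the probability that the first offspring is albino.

III-5 is pigmented so carries P and passed p to IV-2 (pp), so III-5 is Pp.
III-1 is pigmented so carries P and received p from II-1 (pp), so III-1 is Pp.
IV-1 is a pigmented offspring of III-5 (Pp) × III-1 (Pp), whose cross gives 1/4 PP : 1/2 Pp : 1/4 pp; conditioning on being pigmented, IV-1 is PP with probability 1/3, Pp with probability 2/3.
Summing over parental genotype combinations, P(offspring is albino) = 2/3·1/2 = 1/3.

1/3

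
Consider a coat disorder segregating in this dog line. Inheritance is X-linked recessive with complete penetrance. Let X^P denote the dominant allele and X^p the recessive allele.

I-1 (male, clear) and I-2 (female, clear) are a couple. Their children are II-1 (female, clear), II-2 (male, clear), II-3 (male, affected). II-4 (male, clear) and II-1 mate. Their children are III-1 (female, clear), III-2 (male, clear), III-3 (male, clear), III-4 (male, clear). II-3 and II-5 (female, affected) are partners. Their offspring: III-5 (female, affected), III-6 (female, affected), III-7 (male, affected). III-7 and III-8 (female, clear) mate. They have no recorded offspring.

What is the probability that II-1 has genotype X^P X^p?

1/9

I-1 is clear, so I-1 is X^P Y.
I-2 is clear so carries P and passed p to II-3 (X^p Y), so I-2 is X^P X^p.
Their cross gives offspring ratios 1/2 X^P X^P : 1/2 X^P X^p. Conditioning on II-1 being clear, P(X^P X^p) = 1/2 / 1 = 1/2 before taking II-1's own offspring into account.
II-4 is clear, so II-4 is X^P Y.
Now use II-1's offspring. Probability of each recorded status — clear son III-2: 1/2 if II-1 is X^P X^p, 1 if X^P X^P; clear son III-3: 1/2 if II-1 is X^P X^p, 1 if X^P X^P; clear son III-4: 1/2 if II-1 is X^P X^p, 1 if X^P X^P. (III-1: equally likely either way, so uninformative.)
Bayes: P(X^P X^p) = 1/2·1/8 / (1/2·1/8 + 1/2·1) = 1/9.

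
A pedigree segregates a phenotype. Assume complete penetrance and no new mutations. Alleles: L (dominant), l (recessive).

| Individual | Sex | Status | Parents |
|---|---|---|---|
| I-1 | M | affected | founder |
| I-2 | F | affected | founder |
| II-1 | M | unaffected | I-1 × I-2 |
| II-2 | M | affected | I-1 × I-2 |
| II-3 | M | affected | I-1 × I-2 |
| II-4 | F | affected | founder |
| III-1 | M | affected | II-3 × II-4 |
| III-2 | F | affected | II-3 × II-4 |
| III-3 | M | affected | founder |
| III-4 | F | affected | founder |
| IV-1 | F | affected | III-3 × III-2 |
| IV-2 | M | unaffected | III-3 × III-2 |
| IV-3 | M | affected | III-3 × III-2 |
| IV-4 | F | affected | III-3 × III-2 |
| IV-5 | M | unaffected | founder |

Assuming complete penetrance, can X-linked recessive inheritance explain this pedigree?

Under X-linked recessive, II-1 (unaffected, male) cannot arise from I-1 (affected) × I-2 (affected).

No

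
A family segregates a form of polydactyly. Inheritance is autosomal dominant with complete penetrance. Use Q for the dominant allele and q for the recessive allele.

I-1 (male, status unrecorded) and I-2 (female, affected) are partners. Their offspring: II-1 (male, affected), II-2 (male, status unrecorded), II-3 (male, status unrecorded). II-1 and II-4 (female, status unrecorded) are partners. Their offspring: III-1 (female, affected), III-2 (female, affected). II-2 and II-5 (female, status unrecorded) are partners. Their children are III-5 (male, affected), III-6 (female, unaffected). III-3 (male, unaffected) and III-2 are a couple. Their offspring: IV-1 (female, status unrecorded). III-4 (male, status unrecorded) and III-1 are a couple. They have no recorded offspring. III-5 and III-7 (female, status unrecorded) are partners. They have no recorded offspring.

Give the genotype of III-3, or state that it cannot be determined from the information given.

III-3 is unaffected, so III-3 is qq.

qq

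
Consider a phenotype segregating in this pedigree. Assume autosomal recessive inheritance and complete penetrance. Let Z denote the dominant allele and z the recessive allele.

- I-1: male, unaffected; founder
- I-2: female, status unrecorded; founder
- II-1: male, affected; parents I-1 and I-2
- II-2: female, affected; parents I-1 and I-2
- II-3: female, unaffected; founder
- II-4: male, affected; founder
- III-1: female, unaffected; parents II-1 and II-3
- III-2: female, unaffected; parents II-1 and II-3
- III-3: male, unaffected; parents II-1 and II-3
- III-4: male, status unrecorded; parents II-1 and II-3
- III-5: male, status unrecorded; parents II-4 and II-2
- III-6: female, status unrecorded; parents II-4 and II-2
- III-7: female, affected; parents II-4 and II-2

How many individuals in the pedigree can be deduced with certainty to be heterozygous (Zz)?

Obligate heterozygotes: I-1 is unaffected so carries Z and passed z to II-1 (zz), so I-1 is Zz; III-1 is unaffected so carries Z and received z from II-1 (zz), so III-1 is Zz; III-2 is unaffected so carries Z and received z from II-1 (zz), so III-2 is Zz; III-3 is unaffected so carries Z and received z from II-1 (zz), so III-3 is Zz.
Every other individual is either homozygous by phenotype or has at least one consistent homozygous assignment, so the count is 4.

4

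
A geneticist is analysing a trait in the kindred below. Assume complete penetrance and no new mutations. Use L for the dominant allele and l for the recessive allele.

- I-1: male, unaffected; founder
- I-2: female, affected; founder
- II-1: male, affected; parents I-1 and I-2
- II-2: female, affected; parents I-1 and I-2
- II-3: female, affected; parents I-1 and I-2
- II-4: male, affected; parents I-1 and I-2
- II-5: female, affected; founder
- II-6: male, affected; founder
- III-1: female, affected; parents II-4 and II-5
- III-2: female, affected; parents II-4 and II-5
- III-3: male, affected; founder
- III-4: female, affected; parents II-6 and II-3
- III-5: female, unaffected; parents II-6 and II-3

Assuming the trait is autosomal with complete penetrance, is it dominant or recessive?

dominant

II-6 and II-3 are both affected yet have an unaffected child III-5. Under a recessive model two affected parents are homozygous and every child would be affected, so the trait cannot be recessive.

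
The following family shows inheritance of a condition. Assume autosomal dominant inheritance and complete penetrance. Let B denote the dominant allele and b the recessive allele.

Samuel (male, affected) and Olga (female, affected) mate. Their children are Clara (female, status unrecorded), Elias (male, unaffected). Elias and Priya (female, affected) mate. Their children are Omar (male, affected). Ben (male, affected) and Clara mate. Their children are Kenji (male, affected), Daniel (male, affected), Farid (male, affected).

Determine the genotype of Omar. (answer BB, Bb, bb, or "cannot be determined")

From phenotype alone, Omar is BB or Bb.
Omar is affected so carries B and received b from Elias (bb), so Omar is Bb.

Bb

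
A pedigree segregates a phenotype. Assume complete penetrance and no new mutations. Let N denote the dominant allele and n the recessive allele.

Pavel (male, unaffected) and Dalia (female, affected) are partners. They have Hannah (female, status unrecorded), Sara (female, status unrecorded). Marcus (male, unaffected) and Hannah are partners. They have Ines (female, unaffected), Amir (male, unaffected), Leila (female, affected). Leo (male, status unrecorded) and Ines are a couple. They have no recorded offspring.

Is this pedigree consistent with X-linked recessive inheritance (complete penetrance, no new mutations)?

No

Under X-linked recessive, Leila (affected, female) cannot arise from Marcus (unaffected) × Hannah (unrecorded).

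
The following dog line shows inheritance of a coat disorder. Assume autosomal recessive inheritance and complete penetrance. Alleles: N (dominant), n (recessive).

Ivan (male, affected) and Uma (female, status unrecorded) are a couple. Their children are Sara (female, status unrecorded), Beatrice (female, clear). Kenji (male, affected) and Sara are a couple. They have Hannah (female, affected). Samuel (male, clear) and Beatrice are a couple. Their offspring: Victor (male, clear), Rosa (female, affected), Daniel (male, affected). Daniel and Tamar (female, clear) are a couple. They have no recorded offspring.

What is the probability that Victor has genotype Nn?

Samuel is clear so carries N and passed n to Rosa (nn), so Samuel is Nn.
Beatrice is clear so carries N and received n from Ivan (nn), so Beatrice is Nn.
Their cross gives offspring ratios 1/4 NN : 1/2 Nn : 1/4 nn. Conditioning on Victor being clear, P(Nn) = 1/2 / 3/4 = 2/3.

2/3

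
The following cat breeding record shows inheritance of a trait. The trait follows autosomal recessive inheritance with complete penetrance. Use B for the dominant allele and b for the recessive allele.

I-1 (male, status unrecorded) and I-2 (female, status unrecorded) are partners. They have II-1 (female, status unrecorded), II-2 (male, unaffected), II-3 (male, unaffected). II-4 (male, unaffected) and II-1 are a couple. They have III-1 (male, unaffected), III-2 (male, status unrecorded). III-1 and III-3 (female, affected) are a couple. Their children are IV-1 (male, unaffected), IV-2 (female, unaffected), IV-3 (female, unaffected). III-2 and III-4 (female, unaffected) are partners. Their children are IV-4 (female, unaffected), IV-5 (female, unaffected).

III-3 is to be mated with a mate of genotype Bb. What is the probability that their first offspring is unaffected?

III-3 is affected, so III-3 is bb.
The cross gives 1/2 Bb : 1/2 bb, so P(offspring is unaffected) = 1/2.

1/2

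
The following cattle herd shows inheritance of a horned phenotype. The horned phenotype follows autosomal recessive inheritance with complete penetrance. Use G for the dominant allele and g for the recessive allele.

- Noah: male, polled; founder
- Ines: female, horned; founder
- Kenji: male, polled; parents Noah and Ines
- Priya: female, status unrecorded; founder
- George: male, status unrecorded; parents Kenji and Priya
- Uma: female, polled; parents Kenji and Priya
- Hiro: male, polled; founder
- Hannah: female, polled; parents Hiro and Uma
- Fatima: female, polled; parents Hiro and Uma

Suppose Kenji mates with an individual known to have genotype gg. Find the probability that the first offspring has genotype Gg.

Kenji is polled so carries G and received g from Ines (gg), so Kenji is Gg.
The cross gives 1/2 Gg : 1/2 gg, so P(offspring has genotype Gg) = 1/2.

1/2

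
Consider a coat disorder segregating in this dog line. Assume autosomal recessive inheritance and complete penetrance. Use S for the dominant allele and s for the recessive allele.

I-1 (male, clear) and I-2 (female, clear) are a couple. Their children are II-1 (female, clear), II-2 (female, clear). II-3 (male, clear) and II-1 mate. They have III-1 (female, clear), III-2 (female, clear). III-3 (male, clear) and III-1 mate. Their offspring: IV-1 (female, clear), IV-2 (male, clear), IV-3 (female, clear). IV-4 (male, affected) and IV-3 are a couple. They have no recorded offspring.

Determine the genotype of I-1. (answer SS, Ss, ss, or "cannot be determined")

cannot be determined

I-1's phenotype allows SS or Ss, and no parent or child forces a single allele at both positions; consistent genotype assignments exist with I-1 as SS or Ss.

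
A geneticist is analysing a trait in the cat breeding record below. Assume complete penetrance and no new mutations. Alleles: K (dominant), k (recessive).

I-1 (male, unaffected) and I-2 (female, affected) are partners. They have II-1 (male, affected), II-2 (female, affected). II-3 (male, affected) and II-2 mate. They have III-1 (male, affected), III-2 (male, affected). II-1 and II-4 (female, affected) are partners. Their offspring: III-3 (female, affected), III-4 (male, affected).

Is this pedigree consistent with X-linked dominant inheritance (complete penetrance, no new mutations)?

A consistent assignment under X-linked dominant exists: I-1 X^k Y, I-2 X^K X^K, II-1 X^K Y, II-2 X^K X^k, II-3 X^K Y, II-4 X^K X^K, III-1 X^K Y, III-2 X^K Y, III-3 X^K X^K, III-4 X^K Y.
In this assignment every recorded phenotype matches its genotype and every non-founder's genotype is obtainable from its parents' genotypes, so the pedigree is consistent.

Yes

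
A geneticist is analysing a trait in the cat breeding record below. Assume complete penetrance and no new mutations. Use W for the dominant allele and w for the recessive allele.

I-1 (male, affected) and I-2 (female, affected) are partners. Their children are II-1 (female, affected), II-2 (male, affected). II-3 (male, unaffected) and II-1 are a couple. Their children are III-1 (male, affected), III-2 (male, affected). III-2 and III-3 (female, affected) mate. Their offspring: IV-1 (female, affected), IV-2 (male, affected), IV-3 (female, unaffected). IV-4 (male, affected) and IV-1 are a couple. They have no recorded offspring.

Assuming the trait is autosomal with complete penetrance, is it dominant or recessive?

dominant

III-2 and III-3 are both affected yet have an unaffected child IV-3. Under a recessive model two affected parents are homozygous and every child would be affected, so the trait cannot be recessive.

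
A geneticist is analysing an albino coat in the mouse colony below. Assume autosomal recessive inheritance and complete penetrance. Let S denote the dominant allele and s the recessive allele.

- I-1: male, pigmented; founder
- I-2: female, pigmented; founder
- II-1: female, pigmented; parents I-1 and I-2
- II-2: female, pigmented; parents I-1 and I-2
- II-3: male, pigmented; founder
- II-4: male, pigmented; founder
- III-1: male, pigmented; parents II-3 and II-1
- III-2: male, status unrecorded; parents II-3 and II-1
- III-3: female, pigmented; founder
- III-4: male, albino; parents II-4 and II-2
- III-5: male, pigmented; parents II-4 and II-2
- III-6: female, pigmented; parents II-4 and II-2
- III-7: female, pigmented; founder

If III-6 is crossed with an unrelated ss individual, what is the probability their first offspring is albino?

1/3

II-4 is pigmented so carries S and passed s to III-4 (ss), so II-4 is Ss.
II-2 is pigmented so carries S and passed s to III-4 (ss), so II-2 is Ss.
III-6 is a pigmented offspring of II-4 (Ss) × II-2 (Ss), whose cross gives 1/4 SS : 1/2 Ss : 1/4 ss; conditioning on being pigmented, III-6 is SS with probability 1/3, Ss with probability 2/3.
Summing over parental genotype combinations, P(offspring is albino) = 2/3·1/2 = 1/3.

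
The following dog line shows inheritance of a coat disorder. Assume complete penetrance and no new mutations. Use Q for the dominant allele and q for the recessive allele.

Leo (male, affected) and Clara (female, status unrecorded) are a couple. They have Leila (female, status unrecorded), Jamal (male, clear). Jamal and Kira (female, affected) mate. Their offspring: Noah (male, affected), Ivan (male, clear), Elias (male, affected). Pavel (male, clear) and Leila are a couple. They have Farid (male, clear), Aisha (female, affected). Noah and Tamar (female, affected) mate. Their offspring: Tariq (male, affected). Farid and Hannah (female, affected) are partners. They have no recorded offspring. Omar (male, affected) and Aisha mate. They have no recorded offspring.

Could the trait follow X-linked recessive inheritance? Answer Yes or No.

Under X-linked recessive, Ivan (clear, male) cannot arise from Jamal (clear) × Kira (affected).

No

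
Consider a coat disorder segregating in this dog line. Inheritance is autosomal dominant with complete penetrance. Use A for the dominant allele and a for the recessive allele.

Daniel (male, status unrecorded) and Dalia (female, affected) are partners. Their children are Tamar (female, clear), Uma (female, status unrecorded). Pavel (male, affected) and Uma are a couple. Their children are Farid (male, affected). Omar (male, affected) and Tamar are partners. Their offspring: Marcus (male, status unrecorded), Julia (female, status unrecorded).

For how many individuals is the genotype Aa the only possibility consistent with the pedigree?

1

Obligate heterozygotes: Dalia is affected so carries A and passed a to Tamar (aa), so Dalia is Aa.
Every other individual is either homozygous by phenotype or has at least one consistent homozygous assignment, so the count is 1.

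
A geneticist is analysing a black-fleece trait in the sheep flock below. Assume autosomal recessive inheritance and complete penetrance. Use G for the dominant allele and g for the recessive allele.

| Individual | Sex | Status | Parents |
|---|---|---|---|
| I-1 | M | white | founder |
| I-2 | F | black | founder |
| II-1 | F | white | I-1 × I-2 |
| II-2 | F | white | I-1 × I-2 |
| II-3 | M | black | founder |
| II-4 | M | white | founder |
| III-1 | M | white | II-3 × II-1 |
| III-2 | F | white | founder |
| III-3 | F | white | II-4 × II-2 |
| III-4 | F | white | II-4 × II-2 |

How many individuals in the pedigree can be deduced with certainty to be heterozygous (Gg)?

3

Obligate heterozygotes: II-1 is white so carries G and received g from I-2 (gg), so II-1 is Gg; II-2 is white so carries G and received g from I-2 (gg), so II-2 is Gg; III-1 is white so carries G and received g from II-3 (gg), so III-1 is Gg.
Every other individual is either homozygous by phenotype or has at least one consistent homozygous assignment, so the count is 3.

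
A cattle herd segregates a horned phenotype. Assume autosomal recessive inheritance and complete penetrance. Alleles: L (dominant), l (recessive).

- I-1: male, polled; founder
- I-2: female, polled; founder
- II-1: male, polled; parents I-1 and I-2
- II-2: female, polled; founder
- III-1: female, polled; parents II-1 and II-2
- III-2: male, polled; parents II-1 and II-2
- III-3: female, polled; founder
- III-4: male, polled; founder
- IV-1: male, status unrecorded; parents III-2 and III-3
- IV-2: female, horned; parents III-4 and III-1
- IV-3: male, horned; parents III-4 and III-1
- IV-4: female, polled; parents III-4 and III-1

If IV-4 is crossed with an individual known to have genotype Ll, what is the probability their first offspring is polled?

5/6

III-4 is polled so carries L and passed l to IV-2 (ll), so III-4 is Ll.
III-1 is polled so carries L and passed l to IV-2 (ll), so III-1 is Ll.
IV-4 is a polled offspring of III-4 (Ll) × III-1 (Ll), whose cross gives 1/4 LL : 1/2 Ll : 1/4 ll; conditioning on being polled, IV-4 is LL with probability 1/3, Ll with probability 2/3.
Summing over parental genotype combinations, P(offspring is polled) = 1/3·1 + 2/3·3/4 = 5/6.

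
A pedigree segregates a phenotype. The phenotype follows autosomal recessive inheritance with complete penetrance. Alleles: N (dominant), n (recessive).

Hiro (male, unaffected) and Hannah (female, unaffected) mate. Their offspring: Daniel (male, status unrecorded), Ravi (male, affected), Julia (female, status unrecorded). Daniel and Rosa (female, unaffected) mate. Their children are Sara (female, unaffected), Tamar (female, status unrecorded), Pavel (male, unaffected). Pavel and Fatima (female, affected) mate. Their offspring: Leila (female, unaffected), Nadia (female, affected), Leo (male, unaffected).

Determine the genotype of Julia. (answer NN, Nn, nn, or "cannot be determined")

cannot be determined

Julia's phenotype is unrecorded, and no parent or child forces a single allele at both positions; consistent genotype assignments exist with Julia as NN or Nn or nn.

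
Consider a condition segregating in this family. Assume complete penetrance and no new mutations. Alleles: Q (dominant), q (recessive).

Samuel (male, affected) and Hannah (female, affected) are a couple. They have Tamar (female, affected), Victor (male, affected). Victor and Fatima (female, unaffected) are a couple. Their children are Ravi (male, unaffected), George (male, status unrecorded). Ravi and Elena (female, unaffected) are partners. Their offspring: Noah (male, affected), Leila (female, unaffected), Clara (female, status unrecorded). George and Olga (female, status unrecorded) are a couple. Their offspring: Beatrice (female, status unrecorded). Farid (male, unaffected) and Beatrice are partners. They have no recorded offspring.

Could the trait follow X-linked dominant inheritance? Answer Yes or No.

No

Under X-linked dominant, Noah (affected, male) cannot arise from Ravi (unaffected) × Elena (unaffected).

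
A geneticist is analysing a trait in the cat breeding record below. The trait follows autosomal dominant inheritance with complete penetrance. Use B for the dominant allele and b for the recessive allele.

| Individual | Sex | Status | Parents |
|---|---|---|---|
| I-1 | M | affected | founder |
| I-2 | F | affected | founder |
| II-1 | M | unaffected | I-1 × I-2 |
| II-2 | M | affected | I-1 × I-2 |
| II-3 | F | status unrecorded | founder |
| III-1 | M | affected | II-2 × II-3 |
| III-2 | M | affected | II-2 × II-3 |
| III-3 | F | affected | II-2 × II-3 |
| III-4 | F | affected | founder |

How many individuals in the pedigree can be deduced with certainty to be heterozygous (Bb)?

Obligate heterozygotes: I-1 is affected so carries B and passed b to II-1 (bb), so I-1 is Bb; I-2 is affected so carries B and passed b to II-1 (bb), so I-2 is Bb.
Every other individual is either homozygous by phenotype or has at least one consistent homozygous assignment, so the count is 2.

2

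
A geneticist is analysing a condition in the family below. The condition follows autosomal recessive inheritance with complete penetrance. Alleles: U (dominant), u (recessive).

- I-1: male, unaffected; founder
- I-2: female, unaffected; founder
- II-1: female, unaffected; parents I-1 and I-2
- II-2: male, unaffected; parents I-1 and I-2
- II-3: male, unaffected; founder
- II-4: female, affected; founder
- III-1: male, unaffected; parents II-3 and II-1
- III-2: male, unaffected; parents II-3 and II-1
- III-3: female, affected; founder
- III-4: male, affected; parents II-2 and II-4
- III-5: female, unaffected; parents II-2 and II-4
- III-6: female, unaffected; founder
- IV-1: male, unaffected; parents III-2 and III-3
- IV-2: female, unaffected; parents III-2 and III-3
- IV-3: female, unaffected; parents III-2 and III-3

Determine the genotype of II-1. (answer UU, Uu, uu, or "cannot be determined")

II-1's phenotype allows UU or Uu, and no parent or child forces a single allele at both positions; consistent genotype assignments exist with II-1 as UU or Uu.

cannot be determined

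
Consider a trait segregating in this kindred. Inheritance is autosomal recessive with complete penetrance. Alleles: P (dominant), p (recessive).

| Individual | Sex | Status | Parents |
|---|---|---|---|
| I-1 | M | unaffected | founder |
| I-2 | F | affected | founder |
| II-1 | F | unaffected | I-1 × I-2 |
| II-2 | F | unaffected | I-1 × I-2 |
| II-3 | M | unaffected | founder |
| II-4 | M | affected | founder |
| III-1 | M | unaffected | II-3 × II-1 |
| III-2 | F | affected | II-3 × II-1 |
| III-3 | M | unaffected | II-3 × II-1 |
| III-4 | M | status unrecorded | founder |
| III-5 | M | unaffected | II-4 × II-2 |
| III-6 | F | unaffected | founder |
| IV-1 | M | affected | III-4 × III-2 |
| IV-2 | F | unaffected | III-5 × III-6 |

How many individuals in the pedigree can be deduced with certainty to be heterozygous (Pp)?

4

Obligate heterozygotes: II-1 is unaffected so carries P and received p from I-2 (pp), so II-1 is Pp; II-2 is unaffected so carries P and received p from I-2 (pp), so II-2 is Pp; II-3 is unaffected so carries P and passed p to III-2 (pp), so II-3 is Pp; III-5 is unaffected so carries P and received p from II-4 (pp), so III-5 is Pp.
Every other individual is either homozygous by phenotype or has at least one consistent homozygous assignment, so the count is 4.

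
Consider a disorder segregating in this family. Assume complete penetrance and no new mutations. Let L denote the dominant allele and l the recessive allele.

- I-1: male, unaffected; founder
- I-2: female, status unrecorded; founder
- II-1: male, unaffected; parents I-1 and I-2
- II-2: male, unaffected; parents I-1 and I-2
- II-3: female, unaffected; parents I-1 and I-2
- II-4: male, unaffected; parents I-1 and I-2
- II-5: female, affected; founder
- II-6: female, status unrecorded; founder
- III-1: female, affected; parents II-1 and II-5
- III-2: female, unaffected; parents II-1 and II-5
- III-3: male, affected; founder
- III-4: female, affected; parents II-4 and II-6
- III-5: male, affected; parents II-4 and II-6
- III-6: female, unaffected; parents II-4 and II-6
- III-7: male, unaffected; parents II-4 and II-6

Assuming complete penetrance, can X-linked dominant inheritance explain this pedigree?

Yes

A consistent assignment under X-linked dominant exists: I-1 X^l Y, I-2 X^L X^l, II-1 X^l Y, II-2 X^l Y, II-3 X^l X^l, II-4 X^l Y, II-5 X^L X^l, II-6 X^L X^l, III-1 X^L X^l, III-2 X^l X^l, III-3 X^L Y, III-4 X^L X^l, III-5 X^L Y, III-6 X^l X^l, III-7 X^l Y.
In this assignment every recorded phenotype matches its genotype and every non-founder's genotype is obtainable from its parents' genotypes, so the pedigree is consistent.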